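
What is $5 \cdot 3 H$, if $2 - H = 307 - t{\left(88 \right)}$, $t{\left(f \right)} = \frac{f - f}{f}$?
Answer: $-4575$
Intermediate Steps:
$t{\left(f \right)} = 0$ ($t{\left(f \right)} = \frac{0}{f} = 0$)
$H = -305$ ($H = 2 - \left(307 - 0\right) = 2 - \left(307 + 0\right) = 2 - 307 = -305$)
$5 \cdot 3 H = 5 \cdot 3 \left(-305\right) = 15 \left(-305\right) = -4575$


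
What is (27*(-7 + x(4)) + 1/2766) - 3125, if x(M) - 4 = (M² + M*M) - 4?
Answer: -6776699/2766 ≈ -2450.0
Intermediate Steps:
x(M) = 2*M² (x(M) = 4 + ((M² + M*M) - 4) = 4 + ((M² + M²) - 4) = 4 + (2*M² - 4) = 4 + (-4 + 2*M²) = 2*M²)
(27*(-7 + x(4)) + 1/2766) - 3125 = (27*(-7 + 2*4²) + 1/2766) - 3125 = (27*(-7 + 2*16) + 1/2766) - 3125 = (27*(-7 + 32) + 1/2766) - 3125 = (27*25 + 1/2766) - 3125 = (675 + 1/2766) - 3125 = 1867051/2766 - 3125 = -6776699/2766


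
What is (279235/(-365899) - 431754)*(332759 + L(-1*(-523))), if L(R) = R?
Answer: -52651435790347842/365899 ≈ -1.4390e+11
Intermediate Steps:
(279235/(-365899) - 431754)*(332759 + L(-1*(-523))) = (279235/(-365899) - 431754)*(332759 - 1*(-523)) = (279235*(-1/365899) - 431754)*(332759 + 523) = (-279235/365899 - 431754)*333282 = -157978636081/365899*333282 = -52651435790347842/365899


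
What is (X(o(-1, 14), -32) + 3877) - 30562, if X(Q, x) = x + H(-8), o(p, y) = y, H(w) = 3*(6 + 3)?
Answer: -26690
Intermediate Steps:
H(w) = 27 (H(w) = 3*9 = 27)
X(Q, x) = 27 + x (X(Q, x) = x + 27 = 27 + x)
(X(o(-1, 14), -32) + 3877) - 30562 = ((27 - 32) + 3877) - 30562 = (-5 + 3877) - 30562 = 3872 - 30562 = -26690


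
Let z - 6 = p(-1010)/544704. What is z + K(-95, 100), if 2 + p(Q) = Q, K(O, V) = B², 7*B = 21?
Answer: 2042387/136176 ≈ 14.998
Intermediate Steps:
B = 3 (B = (⅐)*21 = 3)
K(O, V) = 9 (K(O, V) = 3² = 9)
p(Q) = -2 + Q
z = 816803/136176 (z = 6 + (-2 - 1010)/544704 = 6 - 1012*1/544704 = 6 - 253/136176 = 816803/136176 ≈ 5.9981)
z + K(-95, 100) = 816803/136176 + 9 = 2042387/136176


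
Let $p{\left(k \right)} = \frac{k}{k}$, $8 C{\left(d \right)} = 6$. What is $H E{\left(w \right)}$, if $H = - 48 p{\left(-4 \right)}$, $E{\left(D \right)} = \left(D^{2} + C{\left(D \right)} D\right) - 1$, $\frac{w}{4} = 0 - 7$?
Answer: $-36576$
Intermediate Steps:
$C{\left(d \right)} = \frac{3}{4}$ ($C{\left(d \right)} = \frac{1}{8} \cdot 6 = \frac{3}{4}$)
$w = -28$ ($w = 4 \left(0 - 7\right) = 4 \left(-7\right) = -28$)
$E{\left(D \right)} = -1 + D^{2} + \frac{3 D}{4}$ ($E{\left(D \right)} = \left(D^{2} + \frac{3 D}{4}\right) - 1 = -1 + D^{2} + \frac{3 D}{4}$)
$p{\left(k \right)} = 1$
$H = -48$ ($H = \left(-48\right) 1 = -48$)
$H E{\left(w \right)} = - 48 \left(-1 + \left(-28\right)^{2} + \frac{3}{4} \left(-28\right)\right) = - 48 \left(-1 + 784 - 21\right) = \left(-48\right) 762 = -36576$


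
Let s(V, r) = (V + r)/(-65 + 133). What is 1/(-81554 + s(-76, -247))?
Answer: -4/326235 ≈ -1.2261e-5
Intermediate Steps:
s(V, r) = V/68 + r/68 (s(V, r) = (V + r)/68 = (V + r)*(1/68) = V/68 + r/68)
1/(-81554 + s(-76, -247)) = 1/(-81554 + ((1/68)*(-76) + (1/68)*(-247))) = 1/(-81554 + (-19/17 - 247/68)) = 1/(-81554 - 19/4) = 1/(-326235/4) = -4/326235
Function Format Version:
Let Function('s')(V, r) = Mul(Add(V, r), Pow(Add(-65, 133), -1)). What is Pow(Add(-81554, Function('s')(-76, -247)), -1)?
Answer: Rational(-4, 326235) ≈ -1.2261e-5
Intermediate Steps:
Function('s')(V, r) = Add(Mul(Rational(1, 68), V), Mul(Rational(1, 68), r)) (Function('s')(V, r) = Mul(Add(V, r), Pow(68, -1)) = Mul(Add(V, r), Rational(1, 68)) = Add(Mul(Rational(1, 68), V), Mul(Rational(1, 68), r)))
Pow(Add(-81554, Function('s')(-76, -247)), -1) = Pow(Add(-81554, Add(Mul(Rational(1, 68), -76), Mul(Rational(1, 68), -247))), -1) = Pow(Add(-81554, Add(Rational(-19, 17), Rational(-247, 68))), -1) = Pow(Add(-81554, Rational(-19, 4)), -1) = Pow(Rational(-326235, 4), -1) = Rational(-4, 326235)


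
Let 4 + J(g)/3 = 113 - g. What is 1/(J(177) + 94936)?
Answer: 1/94732 ≈ 1.0556e-5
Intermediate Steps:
J(g) = 327 - 3*g (J(g) = -12 + 3*(113 - g) = -12 + (339 - 3*g) = 327 - 3*g)
1/(J(177) + 94936) = 1/((327 - 3*177) + 94936) = 1/((327 - 531) + 94936) = 1/(-204 + 94936) = 1/94732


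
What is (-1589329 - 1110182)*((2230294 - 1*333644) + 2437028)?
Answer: -11698811431458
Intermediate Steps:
(-1589329 - 1110182)*((2230294 - 1*333644) + 2437028) = -2699511*((2230294 - 333644) + 2437028) = -2699511*(1896650 + 2437028) = -2699511*4333678 = -11698811431458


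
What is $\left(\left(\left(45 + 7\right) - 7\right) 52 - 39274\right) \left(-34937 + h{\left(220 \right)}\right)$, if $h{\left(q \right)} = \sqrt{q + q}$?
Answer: $1290363158 - 73868 \sqrt{110} \approx 1.2896 \cdot 10^{9}$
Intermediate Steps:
$h{\left(q \right)} = \sqrt{2} \sqrt{q}$ ($h{\left(q \right)} = \sqrt{2 q} = \sqrt{2} \sqrt{q}$)
$\left(\left(\left(45 + 7\right) - 7\right) 52 - 39274\right) \left(-34937 + h{\left(220 \right)}\right) = \left(\left(\left(45 + 7\right) - 7\right) 52 - 39274\right) \left(-34937 + \sqrt{2} \sqrt{220}\right) = \left(\left(52 - 7\right) 52 - 39274\right) \left(-34937 + \sqrt{2} \cdot 2 \sqrt{55}\right) = \left(45 \cdot 52 - 39274\right) \left(-34937 + 2 \sqrt{110}\right) = \left(2340 - 39274\right) \left(-34937 + 2 \sqrt{110}\right) = - 36934 \left(-34937 + 2 \sqrt{110}\right) = 1290363158 - 73868 \sqrt{110}$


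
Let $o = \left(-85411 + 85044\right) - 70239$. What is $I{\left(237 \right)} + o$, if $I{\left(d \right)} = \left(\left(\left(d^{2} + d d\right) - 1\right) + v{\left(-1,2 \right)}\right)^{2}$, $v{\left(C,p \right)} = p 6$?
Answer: $12622227195$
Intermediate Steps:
$o = -70606$ ($o = -367 - 70239 = -70606$)
$v{\left(C,p \right)} = 6 p$
$I{\left(d \right)} = \left(11 + 2 d^{2}\right)^{2}$ ($I{\left(d \right)} = \left(\left(\left(d^{2} + d d\right) - 1\right) + 6 \cdot 2\right)^{2} = \left(\left(\left(d^{2} + d^{2}\right) - 1\right) + 12\right)^{2} = \left(\left(2 d^{2} - 1\right) + 12\right)^{2} = \left(\left(-1 + 2 d^{2}\right) + 12\right)^{2} = \left(11 + 2 d^{2}\right)^{2}$)
$I{\left(237 \right)} + o = \left(11 + 2 \cdot 237^{2}\right)^{2} - 70606 = \left(11 + 2 \cdot 56169\right)^{2} - 70606 = \left(11 + 112338\right)^{2} - 70606 = 112349^{2} - 70606 = 12622297801 - 70606 = 12622227195$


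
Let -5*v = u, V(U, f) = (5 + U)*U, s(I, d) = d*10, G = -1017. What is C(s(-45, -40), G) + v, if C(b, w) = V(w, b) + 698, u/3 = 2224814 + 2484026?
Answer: -1795402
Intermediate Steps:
s(I, d) = 10*d
u = 14126520 (u = 3*(2224814 + 2484026) = 3*4708840 = 14126520)
V(U, f) = U*(5 + U)
v = -2825304 (v = -⅕*14126520 = -2825304)
C(b, w) = 698 + w*(5 + w) (C(b, w) = w*(5 + w) + 698 = 698 + w*(5 + w))
C(s(-45, -40), G) + v = (698 - 1017*(5 - 1017)) - 2825304 = (698 - 1017*(-1012)) - 2825304 = (698 + 1029204) - 2825304 = 1029902 - 2825304 = -1795402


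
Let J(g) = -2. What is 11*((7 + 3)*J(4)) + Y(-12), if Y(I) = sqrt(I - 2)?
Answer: -220 + I*sqrt(14) ≈ -220.0 + 3.7417*I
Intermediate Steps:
Y(I) = sqrt(-2 + I)
11*((7 + 3)*J(4)) + Y(-12) = 11*((7 + 3)*(-2)) + sqrt(-2 - 12) = 11*(10*(-2)) + sqrt(-14) = 11*(-20) + I*sqrt(14) = -220 + I*sqrt(14)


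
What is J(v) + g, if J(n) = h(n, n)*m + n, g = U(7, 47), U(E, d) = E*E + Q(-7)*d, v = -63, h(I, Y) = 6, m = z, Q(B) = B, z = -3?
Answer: -361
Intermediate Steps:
m = -3
U(E, d) = E² - 7*d (U(E, d) = E*E - 7*d = E² - 7*d)
g = -280 (g = 7² - 7*47 = 49 - 329 = -280)
J(n) = -18 + n (J(n) = 6*(-3) + n = -18 + n)
J(v) + g = (-18 - 63) - 280 = -81 - 280 = -361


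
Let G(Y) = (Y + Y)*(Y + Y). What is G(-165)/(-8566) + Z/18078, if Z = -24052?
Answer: -543680908/38714037 ≈ -14.044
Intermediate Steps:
G(Y) = 4*Y² (G(Y) = (2*Y)*(2*Y) = 4*Y²)
G(-165)/(-8566) + Z/18078 = (4*(-165)²)/(-8566) - 24052/18078 = (4*27225)*(-1/8566) - 24052*1/18078 = 108900*(-1/8566) - 12026/9039 = -54450/4283 - 12026/9039 = -543680908/38714037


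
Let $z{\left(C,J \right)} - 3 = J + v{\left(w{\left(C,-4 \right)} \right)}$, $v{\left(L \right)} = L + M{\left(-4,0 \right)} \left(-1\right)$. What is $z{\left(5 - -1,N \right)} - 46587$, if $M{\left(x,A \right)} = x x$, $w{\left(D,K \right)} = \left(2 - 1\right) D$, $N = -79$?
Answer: $-46673$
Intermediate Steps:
$w{\left(D,K \right)} = D$ ($w{\left(D,K \right)} = 1 D = D$)
$M{\left(x,A \right)} = x^{2}$
$v{\left(L \right)} = -16 + L$ ($v{\left(L \right)} = L + \left(-4\right)^{2} \left(-1\right) = L + 16 \left(-1\right) = L - 16 = -16 + L$)
$z{\left(C,J \right)} = -13 + C + J$ ($z{\left(C,J \right)} = 3 + \left(J + \left(-16 + C\right)\right) = 3 + \left(-16 + C + J\right) = -13 + C + J$)
$z{\left(5 - -1,N \right)} - 46587 = \left(-13 + \left(5 - -1\right) - 79\right) - 46587 = \left(-13 + \left(5 + 1\right) - 79\right) - 46587 = \left(-13 + 6 - 79\right) - 46587 = -86 - 46587 = -46673$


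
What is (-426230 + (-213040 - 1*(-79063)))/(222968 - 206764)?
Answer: -560207/16204 ≈ -34.572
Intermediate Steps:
(-426230 + (-213040 - 1*(-79063)))/(222968 - 206764) = (-426230 + (-213040 + 79063))/16204 = (-426230 - 133977)*(1/16204) = -560207*1/16204 = -560207/16204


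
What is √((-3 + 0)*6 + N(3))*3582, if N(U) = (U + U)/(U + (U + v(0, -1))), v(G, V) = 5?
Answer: 28656*I*√33/11 ≈ 14965.0*I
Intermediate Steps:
N(U) = 2*U/(5 + 2*U) (N(U) = (U + U)/(U + (U + 5)) = (2*U)/(U + (5 + U)) = (2*U)/(5 + 2*U) = 2*U/(5 + 2*U))
√((-3 + 0)*6 + N(3))*3582 = √((-3 + 0)*6 + 2*3/(5 + 2*3))*3582 = √(-3*6 + 2*3/(5 + 6))*3582 = √(-18 + 2*3/11)*3582 = √(-18 + 2*3*(1/11))*3582 = √(-18 + 6/11)*3582 = √(-192/11)*3582 = (8*I*√33/11)*3582 = 28656*I*√33/11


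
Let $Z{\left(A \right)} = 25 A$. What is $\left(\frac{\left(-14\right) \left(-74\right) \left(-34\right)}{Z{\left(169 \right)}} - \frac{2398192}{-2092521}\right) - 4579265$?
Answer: $- \frac{40484893122698129}{8840901225} \approx -4.5793 \cdot 10^{6}$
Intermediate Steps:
$\left(\frac{\left(-14\right) \left(-74\right) \left(-34\right)}{Z{\left(169 \right)}} - \frac{2398192}{-2092521}\right) - 4579265 = \left(\frac{\left(-14\right) \left(-74\right) \left(-34\right)}{25 \cdot 169} - \frac{2398192}{-2092521}\right) - 4579265 = \left(\frac{1036 \left(-34\right)}{4225} - - \frac{2398192}{2092521}\right) - 4579265 = \left(\left(-35224\right) \frac{1}{4225} + \frac{2398192}{2092521}\right) - 4579265 = \left(- \frac{35224}{4225} + \frac{2398192}{2092521}\right) - 4579265 = - \frac{63574598504}{8840901225} - 4579265 = - \frac{40484893122698129}{8840901225}$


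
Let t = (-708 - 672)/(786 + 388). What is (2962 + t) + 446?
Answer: 1999806/587 ≈ 3406.8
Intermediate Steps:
t = -690/587 (t = -1380/1174 = -1380*1/1174 = -690/587 ≈ -1.1755)
(2962 + t) + 446 = (2962 - 690/587) + 446 = 1738004/587 + 446 = 1999806/587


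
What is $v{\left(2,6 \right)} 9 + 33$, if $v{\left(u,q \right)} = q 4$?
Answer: $249$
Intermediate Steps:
$v{\left(u,q \right)} = 4 q$
$v{\left(2,6 \right)} 9 + 33 = 4 \cdot 6 \cdot 9 + 33 = 24 \cdot 9 + 33 = 216 + 33 = 249$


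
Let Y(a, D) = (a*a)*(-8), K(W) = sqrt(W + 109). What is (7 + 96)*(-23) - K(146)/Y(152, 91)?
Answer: -2369 + sqrt(255)/184832 ≈ -2369.0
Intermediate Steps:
K(W) = sqrt(109 + W)
Y(a, D) = -8*a**2 (Y(a, D) = a**2*(-8) = -8*a**2)
(7 + 96)*(-23) - K(146)/Y(152, 91) = (7 + 96)*(-23) - sqrt(109 + 146)/((-8*152**2)) = 103*(-23) - sqrt(255)/((-8*23104)) = -2369 - sqrt(255)/(-184832) = -2369 - sqrt(255)*(-1)/184832 = -2369 - (-1)*sqrt(255)/184832 = -2369 + sqrt(255)/184832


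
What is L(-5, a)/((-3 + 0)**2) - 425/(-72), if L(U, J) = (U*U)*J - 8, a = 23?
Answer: 4961/72 ≈ 68.903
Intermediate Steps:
L(U, J) = -8 + J*U**2 (L(U, J) = U**2*J - 8 = J*U**2 - 8 = -8 + J*U**2)
L(-5, a)/((-3 + 0)**2) - 425/(-72) = (-8 + 23*(-5)**2)/((-3 + 0)**2) - 425/(-72) = (-8 + 23*25)/((-3)**2) - 425*(-1/72) = (-8 + 575)/9 + 425/72 = 567*(1/9) + 425/72 = 63 + 425/72 = 4961/72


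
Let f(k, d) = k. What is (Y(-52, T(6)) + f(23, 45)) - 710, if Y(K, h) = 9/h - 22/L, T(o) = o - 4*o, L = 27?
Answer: -37169/54 ≈ -688.31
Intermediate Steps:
T(o) = -3*o
Y(K, h) = -22/27 + 9/h (Y(K, h) = 9/h - 22/27 = -22/27 + 9/h)
(Y(-52, T(6)) + f(23, 45)) - 710 = ((-22/27 + 9/((-3*6))) + 23) - 710 = ((-22/27 + 9/(-18)) + 23) - 710 = ((-22/27 + 9*(-1/18)) + 23) - 710 = ((-22/27 - ½) + 23) - 710 = (-71/54 + 23) - 710 = 1171/54 - 710 = -37169/54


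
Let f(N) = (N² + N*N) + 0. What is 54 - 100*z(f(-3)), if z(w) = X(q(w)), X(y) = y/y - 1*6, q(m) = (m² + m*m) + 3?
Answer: 554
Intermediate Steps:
f(N) = 2*N² (f(N) = (N² + N²) + 0 = 2*N² + 0 = 2*N²)
q(m) = 3 + 2*m² (q(m) = (m² + m²) + 3 = 2*m² + 3 = 3 + 2*m²)
X(y) = -5 (X(y) = 1 - 6 = -5)
z(w) = -5
54 - 100*z(f(-3)) = 54 - 100*(-5) = 54 + 500 = 554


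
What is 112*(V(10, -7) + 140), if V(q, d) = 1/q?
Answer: 78456/5 ≈ 15691.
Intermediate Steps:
112*(V(10, -7) + 140) = 112*(1/10 + 140) = 112*(⅒ + 140) = 112*(1401/10) = 78456/5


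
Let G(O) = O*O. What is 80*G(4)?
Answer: 1280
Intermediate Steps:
G(O) = O**2
80*G(4) = 80*4**2 = 80*16 = 1280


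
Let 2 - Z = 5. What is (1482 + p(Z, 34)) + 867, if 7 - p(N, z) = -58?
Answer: 2414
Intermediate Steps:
Z = -3 (Z = 2 - 1*5 = 2 - 5 = -3)
p(N, z) = 65 (p(N, z) = 7 - 1*(-58) = 7 + 58 = 65)
(1482 + p(Z, 34)) + 867 = (1482 + 65) + 867 = 1547 + 867 = 2414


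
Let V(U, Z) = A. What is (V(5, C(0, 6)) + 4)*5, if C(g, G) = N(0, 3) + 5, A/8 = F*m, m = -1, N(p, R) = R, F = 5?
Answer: -180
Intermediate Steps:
A = -40 (A = 8*(5*(-1)) = 8*(-5) = -40)
C(g, G) = 8 (C(g, G) = 3 + 5 = 8)
V(U, Z) = -40
(V(5, C(0, 6)) + 4)*5 = (-40 + 4)*5 = -36*5 = -180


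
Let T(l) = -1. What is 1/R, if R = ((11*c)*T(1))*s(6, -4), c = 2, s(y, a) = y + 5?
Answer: -1/242 ≈ -0.0041322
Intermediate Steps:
s(y, a) = 5 + y
R = -242 (R = ((11*2)*(-1))*(5 + 6) = (22*(-1))*11 = -22*11 = -242)
1/R = 1/(-242) = -1/242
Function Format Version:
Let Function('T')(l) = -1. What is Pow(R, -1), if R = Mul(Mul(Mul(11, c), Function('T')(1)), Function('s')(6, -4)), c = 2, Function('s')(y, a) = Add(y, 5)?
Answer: Rational(-1, 242) ≈ -0.0041322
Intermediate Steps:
Function('s')(y, a) = Add(5, y)
R = -242 (R = Mul(Mul(Mul(11, 2), -1), Add(5, 6)) = Mul(Mul(22, -1), 11) = Mul(-22, 11) = -242)
Pow(R, -1) = Pow(-242, -1) = Rational(-1, 242)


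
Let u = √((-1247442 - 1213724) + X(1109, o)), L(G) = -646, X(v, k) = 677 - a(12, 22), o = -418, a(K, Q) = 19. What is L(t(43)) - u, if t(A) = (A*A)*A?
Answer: -646 - 2*I*√615127 ≈ -646.0 - 1568.6*I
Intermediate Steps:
X(v, k) = 658 (X(v, k) = 677 - 1*19 = 677 - 19 = 658)
t(A) = A³ (t(A) = A²*A = A³)
u = 2*I*√615127 (u = √((-1247442 - 1213724) + 658) = √(-2461166 + 658) = √(-2460508) = 2*I*√615127 ≈ 1568.6*I)
L(t(43)) - u = -646 - 2*I*√615127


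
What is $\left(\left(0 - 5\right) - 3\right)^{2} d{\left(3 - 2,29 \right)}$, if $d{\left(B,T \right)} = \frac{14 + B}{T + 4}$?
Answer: $\frac{320}{11} \approx 29.091$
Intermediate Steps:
$d{\left(B,T \right)} = \frac{14 + B}{4 + T}$
$\left(\left(0 - 5\right) - 3\right)^{2} d{\left(3 - 2,29 \right)} = \left(\left(0 - 5\right) - 3\right)^{2} \frac{14 + \left(3 - 2\right)}{4 + 29} = \left(-5 - 3\right)^{2} \frac{14 + \left(3 - 2\right)}{33} = \left(-8\right)^{2} \frac{14 + 1}{33} = 64 \cdot \frac{1}{33} \cdot 15 = 64 \cdot \frac{5}{11} = \frac{320}{11}$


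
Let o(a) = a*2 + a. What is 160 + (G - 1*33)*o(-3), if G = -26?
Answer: 691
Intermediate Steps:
o(a) = 3*a (o(a) = 2*a + a = 3*a)
160 + (G - 1*33)*o(-3) = 160 + (-26 - 1*33)*(3*(-3)) = 160 + (-26 - 33)*(-9) = 160 - 59*(-9) = 160 + 531 = 691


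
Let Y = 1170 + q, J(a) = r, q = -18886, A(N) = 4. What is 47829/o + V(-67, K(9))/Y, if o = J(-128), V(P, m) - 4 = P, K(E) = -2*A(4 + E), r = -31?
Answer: -847336611/549196 ≈ -1542.9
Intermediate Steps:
K(E) = -8 (K(E) = -2*4 = -8)
J(a) = -31
V(P, m) = 4 + P
o = -31
Y = -17716 (Y = 1170 - 18886 = -17716)
47829/o + V(-67, K(9))/Y = 47829/(-31) + (4 - 67)/(-17716) = 47829*(-1/31) - 63*(-1/17716) = -47829/31 + 63/17716 = -847336611/549196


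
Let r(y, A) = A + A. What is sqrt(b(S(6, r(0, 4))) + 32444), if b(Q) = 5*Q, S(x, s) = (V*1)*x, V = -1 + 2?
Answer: sqrt(32474) ≈ 180.21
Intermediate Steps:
V = 1
r(y, A) = 2*A
S(x, s) = x (S(x, s) = (1*1)*x = 1*x = x)
sqrt(b(S(6, r(0, 4))) + 32444) = sqrt(5*6 + 32444) = sqrt(30 + 32444) = sqrt(32474)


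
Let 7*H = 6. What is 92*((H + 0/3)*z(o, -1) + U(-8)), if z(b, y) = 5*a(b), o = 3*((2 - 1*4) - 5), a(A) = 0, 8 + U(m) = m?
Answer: -1472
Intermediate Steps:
U(m) = -8 + m
H = 6/7 (H = (1/7)*6 = 6/7 ≈ 0.85714)
o = -21 (o = 3*((2 - 4) - 5) = 3*(-2 - 5) = 3*(-7) = -21)
z(b, y) = 0 (z(b, y) = 5*0 = 0)
92*((H + 0/3)*z(o, -1) + U(-8)) = 92*((6/7 + 0/3)*0 + (-8 - 8)) = 92*((6/7 + 0*(1/3))*0 - 16) = 92*((6/7 + 0)*0 - 16) = 92*((6/7)*0 - 16) = 92*(0 - 16) = 92*(-16) = -1472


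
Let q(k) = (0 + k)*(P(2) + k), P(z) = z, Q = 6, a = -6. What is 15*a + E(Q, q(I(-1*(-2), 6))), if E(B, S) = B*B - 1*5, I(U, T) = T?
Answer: -59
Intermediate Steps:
q(k) = k*(2 + k) (q(k) = (0 + k)*(2 + k) = k*(2 + k))
E(B, S) = -5 + B**2 (E(B, S) = B**2 - 5 = -5 + B**2)
15*a + E(Q, q(I(-1*(-2), 6))) = 15*(-6) + (-5 + 6**2) = -90 + (-5 + 36) = -90 + 31 = -59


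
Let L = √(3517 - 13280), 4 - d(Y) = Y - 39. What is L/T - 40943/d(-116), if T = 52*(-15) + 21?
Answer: -40943/159 - I*√9763/759 ≈ -257.5 - 0.13018*I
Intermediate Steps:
d(Y) = 43 - Y (d(Y) = 4 - (Y - 39) = 4 - (-39 + Y) = 4 + (39 - Y) = 43 - Y)
T = -759 (T = -780 + 21 = -759)
L = I*√9763 (L = √(-9763) = I*√9763 ≈ 98.808*I)
L/T - 40943/d(-116) = (I*√9763)/(-759) - 40943/(43 - 1*(-116)) = (I*√9763)*(-1/759) - 40943/(43 + 116) = -I*√9763/759 - 40943/159 = -40943/159 - I*√9763/759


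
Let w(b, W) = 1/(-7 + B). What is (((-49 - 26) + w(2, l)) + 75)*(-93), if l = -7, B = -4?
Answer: 93/11 ≈ 8.4545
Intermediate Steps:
w(b, W) = -1/11 (w(b, W) = 1/(-7 - 4) = 1/(-11) = -1/11)
(((-49 - 26) + w(2, l)) + 75)*(-93) = (((-49 - 26) - 1/11) + 75)*(-93) = ((-75 - 1/11) + 75)*(-93) = (-826/11 + 75)*(-93) = -1/11*(-93) = 93/11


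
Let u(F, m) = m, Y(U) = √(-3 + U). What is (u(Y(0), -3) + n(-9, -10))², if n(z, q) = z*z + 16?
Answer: 8836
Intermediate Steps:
n(z, q) = 16 + z² (n(z, q) = z² + 16 = 16 + z²)
(u(Y(0), -3) + n(-9, -10))² = (-3 + (16 + (-9)²))² = (-3 + (16 + 81))² = (-3 + 97)² = 94² = 8836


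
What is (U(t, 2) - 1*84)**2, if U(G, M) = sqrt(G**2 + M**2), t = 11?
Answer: 7181 - 840*sqrt(5) ≈ 5302.7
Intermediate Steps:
(U(t, 2) - 1*84)**2 = (sqrt(11**2 + 2**2) - 1*84)**2 = (sqrt(121 + 4) - 84)**2 = (sqrt(125) - 84)**2 = (5*sqrt(5) - 84)**2 = (-84 + 5*sqrt(5))**2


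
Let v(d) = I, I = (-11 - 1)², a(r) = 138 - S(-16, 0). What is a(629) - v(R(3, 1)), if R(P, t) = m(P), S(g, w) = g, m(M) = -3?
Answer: 10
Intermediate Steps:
R(P, t) = -3
a(r) = 154 (a(r) = 138 - 1*(-16) = 138 + 16 = 154)
I = 144 (I = (-12)² = 144)
v(d) = 144
a(629) - v(R(3, 1)) = 154 - 1*144 = 154 - 144 = 10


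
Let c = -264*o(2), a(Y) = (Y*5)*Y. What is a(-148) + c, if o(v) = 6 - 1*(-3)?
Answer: 107144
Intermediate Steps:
o(v) = 9 (o(v) = 6 + 3 = 9)
a(Y) = 5*Y² (a(Y) = (5*Y)*Y = 5*Y²)
c = -2376 (c = -264*9 = -2376)
a(-148) + c = 5*(-148)² - 2376 = 5*21904 - 2376 = 109520 - 2376 = 107144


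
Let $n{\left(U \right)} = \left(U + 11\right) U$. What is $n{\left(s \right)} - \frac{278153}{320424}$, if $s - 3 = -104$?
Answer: $\frac{2912376007}{320424} \approx 9089.1$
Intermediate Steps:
$s = -101$ ($s = 3 - 104 = -101$)
$n{\left(U \right)} = U \left(11 + U\right)$ ($n{\left(U \right)} = \left(11 + U\right) U = U \left(11 + U\right)$)
$n{\left(s \right)} - \frac{278153}{320424} = - 101 \left(11 - 101\right) - \frac{278153}{320424} = \left(-101\right) \left(-90\right) - 278153 \cdot \frac{1}{320424} = 9090 - \frac{278153}{320424} = \frac{2912376007}{320424}$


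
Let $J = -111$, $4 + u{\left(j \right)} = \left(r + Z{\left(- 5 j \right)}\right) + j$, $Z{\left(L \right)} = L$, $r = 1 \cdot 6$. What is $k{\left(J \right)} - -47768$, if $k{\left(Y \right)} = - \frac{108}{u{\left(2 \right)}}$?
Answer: $47786$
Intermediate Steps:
$r = 6$
$u{\left(j \right)} = 2 - 4 j$ ($u{\left(j \right)} = -4 - \left(-6 + 4 j\right) = 2 - 4 j$)
$k{\left(Y \right)} = 18$ ($k{\left(Y \right)} = - \frac{108}{2 - 8} = - \frac{108}{-6} = \left(-108\right) \left(- \frac{1}{6}\right) = 18$)
$k{\left(J \right)} - -47768 = 18 - -47768 = 18 + 47768 = 47786$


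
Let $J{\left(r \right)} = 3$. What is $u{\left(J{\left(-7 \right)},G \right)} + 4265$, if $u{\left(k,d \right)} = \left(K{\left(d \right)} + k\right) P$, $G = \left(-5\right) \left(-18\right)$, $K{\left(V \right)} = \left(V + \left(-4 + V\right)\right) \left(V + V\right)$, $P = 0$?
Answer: $4265$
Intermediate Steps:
$K{\left(V \right)} = 2 V \left(-4 + 2 V\right)$ ($K{\left(V \right)} = \left(-4 + 2 V\right) 2 V = 2 V \left(-4 + 2 V\right)$)
$G = 90$
$u{\left(k,d \right)} = 0$ ($u{\left(k,d \right)} = \left(4 d \left(-2 + d\right) + k\right) 0 = \left(k + 4 d \left(-2 + d\right)\right) 0 = 0$)
$u{\left(J{\left(-7 \right)},G \right)} + 4265 = 0 + 4265 = 4265$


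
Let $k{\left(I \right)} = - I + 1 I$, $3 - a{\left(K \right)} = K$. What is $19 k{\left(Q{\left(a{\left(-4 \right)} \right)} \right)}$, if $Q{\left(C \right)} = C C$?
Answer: $0$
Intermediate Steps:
$a{\left(K \right)} = 3 - K$
$Q{\left(C \right)} = C^{2}$
$k{\left(I \right)} = 0$ ($k{\left(I \right)} = - I + I = 0$)
$19 k{\left(Q{\left(a{\left(-4 \right)} \right)} \right)} = 19 \cdot 0 = 0$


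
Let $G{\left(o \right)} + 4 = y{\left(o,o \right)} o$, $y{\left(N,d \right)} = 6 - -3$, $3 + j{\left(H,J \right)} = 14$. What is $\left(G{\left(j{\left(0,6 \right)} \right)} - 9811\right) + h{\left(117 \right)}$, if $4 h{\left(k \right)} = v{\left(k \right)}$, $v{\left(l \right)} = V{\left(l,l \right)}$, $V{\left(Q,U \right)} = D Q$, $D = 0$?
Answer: $-9716$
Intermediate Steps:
$j{\left(H,J \right)} = 11$ ($j{\left(H,J \right)} = -3 + 14 = 11$)
$y{\left(N,d \right)} = 9$ ($y{\left(N,d \right)} = 6 + 3 = 9$)
$V{\left(Q,U \right)} = 0$ ($V{\left(Q,U \right)} = 0 Q = 0$)
$v{\left(l \right)} = 0$
$h{\left(k \right)} = 0$ ($h{\left(k \right)} = \frac{1}{4} \cdot 0 = 0$)
$G{\left(o \right)} = -4 + 9 o$
$\left(G{\left(j{\left(0,6 \right)} \right)} - 9811\right) + h{\left(117 \right)} = \left(\left(-4 + 9 \cdot 11\right) - 9811\right) + 0 = \left(\left(-4 + 99\right) - 9811\right) + 0 = \left(95 - 9811\right) + 0 = -9716 + 0 = -9716$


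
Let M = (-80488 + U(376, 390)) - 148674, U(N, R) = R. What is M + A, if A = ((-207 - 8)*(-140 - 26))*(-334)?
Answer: -12149232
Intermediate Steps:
A = -11920460 (A = -215*(-166)*(-334) = 35690*(-334) = -11920460)
M = -228772 (M = (-80488 + 390) - 148674 = -80098 - 148674 = -228772)
M + A = -228772 - 11920460 = -12149232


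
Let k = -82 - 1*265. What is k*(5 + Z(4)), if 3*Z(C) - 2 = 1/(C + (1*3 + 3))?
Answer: -19779/10 ≈ -1977.9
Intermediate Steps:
k = -347 (k = -82 - 265 = -347)
Z(C) = ⅔ + 1/(3*(6 + C)) (Z(C) = ⅔ + 1/(3*(C + (1*3 + 3))) = ⅔ + 1/(3*(C + (3 + 3))) = ⅔ + 1/(3*(C + 6)) = ⅔ + 1/(3*(6 + C)))
k*(5 + Z(4)) = -347*(5 + (13 + 2*4)/(3*(6 + 4))) = -347*(5 + (⅓)*(13 + 8)/10) = -347*(5 + (⅓)*(⅒)*21) = -347*(5 + 7/10) = -347*57/10 = -19779/10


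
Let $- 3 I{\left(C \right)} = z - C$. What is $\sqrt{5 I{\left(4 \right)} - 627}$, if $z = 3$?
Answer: $\frac{2 i \sqrt{1407}}{3} \approx 25.007 i$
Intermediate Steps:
$I{\left(C \right)} = -1 + \frac{C}{3}$ ($I{\left(C \right)} = - \frac{3 - C}{3} = -1 + \frac{C}{3}$)
$\sqrt{5 I{\left(4 \right)} - 627} = \sqrt{5 \left(-1 + \frac{1}{3} \cdot 4\right) - 627} = \sqrt{5 \left(-1 + \frac{4}{3}\right) - 627} = \sqrt{5 \cdot \frac{1}{3} - 627} = \sqrt{\frac{5}{3} - 627} = \sqrt{- \frac{1876}{3}} = \frac{2 i \sqrt{1407}}{3}$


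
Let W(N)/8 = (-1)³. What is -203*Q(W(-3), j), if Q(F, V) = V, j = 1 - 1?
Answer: 0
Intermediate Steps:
W(N) = -8 (W(N) = 8*(-1)³ = 8*(-1) = -8)
j = 0
-203*Q(W(-3), j) = -203*0 = 0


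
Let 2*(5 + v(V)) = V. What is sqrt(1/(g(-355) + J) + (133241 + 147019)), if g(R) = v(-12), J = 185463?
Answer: sqrt(2409706610206123)/92726 ≈ 529.40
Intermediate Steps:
v(V) = -5 + V/2
g(R) = -11 (g(R) = -5 + (1/2)*(-12) = -5 - 6 = -11)
sqrt(1/(g(-355) + J) + (133241 + 147019)) = sqrt(1/(-11 + 185463) + (133241 + 147019)) = sqrt(1/185452 + 280260) = sqrt(51974777521/185452) = sqrt(2409706610206123)/92726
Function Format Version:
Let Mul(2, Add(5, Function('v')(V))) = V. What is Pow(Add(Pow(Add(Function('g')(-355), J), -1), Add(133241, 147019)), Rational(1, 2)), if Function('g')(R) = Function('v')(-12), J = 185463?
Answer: Mul(Rational(1, 92726), Pow(2409706610206123, Rational(1, 2))) ≈ 529.40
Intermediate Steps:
Function('v')(V) = Add(-5, Mul(Rational(1, 2), V))
Function('g')(R) = -11 (Function('g')(R) = Add(-5, Mul(Rational(1, 2), -12)) = Add(-5, -6) = -11)
Pow(Add(Pow(Add(Function('g')(-355), J), -1), Add(133241, 147019)), Rational(1, 2)) = Pow(Add(Pow(Add(-11, 185463), -1), Add(133241, 147019)), Rational(1, 2)) = Pow(Add(Pow(185452, -1), 280260), Rational(1, 2)) = Pow(Add(Rational(1, 185452), 280260), Rational(1, 2)) = Pow(Rational(51974777521, 185452), Rational(1, 2)) = Mul(Rational(1, 92726), Pow(2409706610206123, Rational(1, 2)))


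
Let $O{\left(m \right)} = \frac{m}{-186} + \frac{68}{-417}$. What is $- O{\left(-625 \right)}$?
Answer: $- \frac{27553}{8618} \approx -3.1971$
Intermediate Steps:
$O{\left(m \right)} = - \frac{68}{417} - \frac{m}{186}$ ($O{\left(m \right)} = m \left(- \frac{1}{186}\right) + 68 \left(- \frac{1}{417}\right) = - \frac{m}{186} - \frac{68}{417} = - \frac{68}{417} - \frac{m}{186}$)
$- O{\left(-625 \right)} = - (- \frac{68}{417} - - \frac{625}{186}) = - (- \frac{68}{417} + \frac{625}{186}) = \left(-1\right) \frac{27553}{8618} = - \frac{27553}{8618}$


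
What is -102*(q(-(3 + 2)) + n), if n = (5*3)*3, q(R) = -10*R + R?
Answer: -9180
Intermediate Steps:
q(R) = -9*R
n = 45 (n = 15*3 = 45)
-102*(q(-(3 + 2)) + n) = -102*(-(-9)*(3 + 2) + 45) = -102*(-(-9)*5 + 45) = -102*(-9*(-5) + 45) = -102*(45 + 45) = -102*90 = -9180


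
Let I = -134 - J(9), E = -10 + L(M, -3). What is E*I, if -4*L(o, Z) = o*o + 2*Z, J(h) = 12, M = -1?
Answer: 2555/2 ≈ 1277.5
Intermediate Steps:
L(o, Z) = -Z/2 - o²/4 (L(o, Z) = -(o*o + 2*Z)/4 = -(o² + 2*Z)/4 = -Z/2 - o²/4)
E = -35/4 (E = -10 + (-½*(-3) - ¼*(-1)²) = -10 + (3/2 - ¼*1) = -10 + (3/2 - ¼) = -10 + 5/4 = -35/4 ≈ -8.7500)
I = -146 (I = -134 - 1*12 = -134 - 12 = -146)
E*I = -35/4*(-146) = 2555/2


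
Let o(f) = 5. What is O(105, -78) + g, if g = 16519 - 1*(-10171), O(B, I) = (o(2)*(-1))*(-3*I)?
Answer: 25520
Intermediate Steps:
O(B, I) = 15*I (O(B, I) = (5*(-1))*(-3*I) = -(-15)*I = 15*I)
g = 26690 (g = 16519 + 10171 = 26690)
O(105, -78) + g = 15*(-78) + 26690 = -1170 + 26690 = 25520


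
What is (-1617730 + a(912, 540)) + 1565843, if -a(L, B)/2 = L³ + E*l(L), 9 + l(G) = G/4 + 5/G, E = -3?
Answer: -230607047603/152 ≈ -1.5172e+9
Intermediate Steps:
l(G) = -9 + 5/G + G/4 (l(G) = -9 + (G/4 + 5/G) = -9 + (5/G + G/4) = -9 + 5/G + G/4)
a(L, B) = -54 - 2*L³ + 30/L + 3*L/2 (a(L, B) = -2*(L³ - 3*(-9 + 5/L + L/4)) = -2*(L³ + (27 - 15/L - 3*L/4)) = -2*(27 + L³ - 15/L - 3*L/4) = -54 - 2*L³ + 30/L + 3*L/2)
(-1617730 + a(912, 540)) + 1565843 = (-1617730 + (-54 - 2*912³ + 30/912 + (3/2)*912)) + 1565843 = (-1617730 + (-54 - 2*758550528 + 30*(1/912) + 1368)) + 1565843 = (-1617730 + (-54 - 1517101056 + 5/152 + 1368)) + 1565843 = (-1617730 - 230599160779/152) + 1565843 = -230845055739/152 + 1565843 = -230607047603/152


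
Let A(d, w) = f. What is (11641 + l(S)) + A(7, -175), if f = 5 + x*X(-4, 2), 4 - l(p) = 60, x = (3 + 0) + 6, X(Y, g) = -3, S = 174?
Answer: 11563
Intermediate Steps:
x = 9 (x = 3 + 6 = 9)
l(p) = -56 (l(p) = 4 - 1*60 = 4 - 60 = -56)
f = -22 (f = 5 + 9*(-3) = 5 - 27 = -22)
A(d, w) = -22
(11641 + l(S)) + A(7, -175) = (11641 - 56) - 22 = 11585 - 22 = 11563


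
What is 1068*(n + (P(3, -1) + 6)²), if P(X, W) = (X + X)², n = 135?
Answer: 2028132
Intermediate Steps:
P(X, W) = 4*X² (P(X, W) = (2*X)² = 4*X²)
1068*(n + (P(3, -1) + 6)²) = 1068*(135 + (4*3² + 6)²) = 1068*(135 + (4*9 + 6)²) = 1068*(135 + (36 + 6)²) = 1068*(135 + 42²) = 1068*(135 + 1764) = 1068*1899 = 2028132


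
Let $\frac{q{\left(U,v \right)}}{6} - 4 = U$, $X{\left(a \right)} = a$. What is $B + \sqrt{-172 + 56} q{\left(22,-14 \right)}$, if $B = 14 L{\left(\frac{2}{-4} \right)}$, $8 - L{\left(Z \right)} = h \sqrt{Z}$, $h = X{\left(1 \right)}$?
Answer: $112 - 7 i \sqrt{2} + 312 i \sqrt{29} \approx 112.0 + 1670.3 i$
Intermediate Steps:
$q{\left(U,v \right)} = 24 + 6 U$
$h = 1$
$L{\left(Z \right)} = 8 - \sqrt{Z}$ ($L{\left(Z \right)} = 8 - 1 \sqrt{Z} = 8 - \sqrt{Z}$)
$B = 112 - 7 i \sqrt{2}$ ($B = 14 \left(8 - \sqrt{\frac{2}{-4}}\right) = 14 \left(8 - \sqrt{2 \left(- \frac{1}{4}\right)}\right) = 14 \left(8 - \sqrt{- \frac{1}{2}}\right) = 14 \left(8 - \frac{i \sqrt{2}}{2}\right) = 112 - 7 i \sqrt{2} \approx 112.0 - 9.8995 i$)
$B + \sqrt{-172 + 56} q{\left(22,-14 \right)} = \left(112 - 7 i \sqrt{2}\right) + \sqrt{-172 + 56} \left(24 + 6 \cdot 22\right) = \left(112 - 7 i \sqrt{2}\right) + \sqrt{-116} \left(24 + 132\right) = \left(112 - 7 i \sqrt{2}\right) + 2 i \sqrt{29} \cdot 156 = \left(112 - 7 i \sqrt{2}\right) + 312 i \sqrt{29} = 112 - 7 i \sqrt{2} + 312 i \sqrt{29}$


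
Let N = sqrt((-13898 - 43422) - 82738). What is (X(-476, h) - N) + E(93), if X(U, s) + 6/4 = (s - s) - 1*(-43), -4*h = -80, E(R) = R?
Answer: 269/2 - 3*I*sqrt(15562) ≈ 134.5 - 374.24*I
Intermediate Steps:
h = 20 (h = -1/4*(-80) = 20)
N = 3*I*sqrt(15562) (N = sqrt(-57320 - 82738) = sqrt(-140058) = 3*I*sqrt(15562) ≈ 374.24*I)
X(U, s) = 83/2 (X(U, s) = -3/2 + ((s - s) - 1*(-43)) = -3/2 + (0 + 43) = -3/2 + 43 = 83/2)
(X(-476, h) - N) + E(93) = (83/2 - 3*I*sqrt(15562)) + 93 = 269/2 - 3*I*sqrt(15562)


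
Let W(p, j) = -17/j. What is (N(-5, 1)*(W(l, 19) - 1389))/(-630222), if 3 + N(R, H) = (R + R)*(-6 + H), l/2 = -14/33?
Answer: 620588/5987109 ≈ 0.10365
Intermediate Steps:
l = -28/33 (l = 2*(-14/33) = -28/33 ≈ -0.84848)
W(p, j) = -17/j
N(R, H) = -3 + 2*R*(-6 + H) (N(R, H) = -3 + (R + R)*(-6 + H) = -3 + (2*R)*(-6 + H) = -3 + 2*R*(-6 + H))
(N(-5, 1)*(W(l, 19) - 1389))/(-630222) = ((-3 - 12*(-5) + 2*1*(-5))*(-17/19 - 1389))/(-630222) = ((-3 + 60 - 10)*(-17*1/19 - 1389))*(-1/630222) = (47*(-17/19 - 1389))*(-1/630222) = (47*(-26408/19))*(-1/630222) = -1241176/19*(-1/630222) = 620588/5987109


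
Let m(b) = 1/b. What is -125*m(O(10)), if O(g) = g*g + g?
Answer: -25/22 ≈ -1.1364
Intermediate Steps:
O(g) = g + g**2 (O(g) = g**2 + g = g + g**2)
-125*m(O(10)) = -125*1/(10*(1 + 10)) = -125/(10*11) = -125/110 = -125*1/110 = -25/22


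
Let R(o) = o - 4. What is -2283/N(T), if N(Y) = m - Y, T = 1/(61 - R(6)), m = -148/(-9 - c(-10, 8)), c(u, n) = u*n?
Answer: 9563487/8803 ≈ 1086.4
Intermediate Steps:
R(o) = -4 + o
c(u, n) = n*u
m = -148/71 (m = -148/(-9 - 8*(-10)) = -148/(-9 - 1*(-80)) = -148/(-9 + 80) = -148/71 ≈ -2.0845)
T = 1/59 (T = 1/(61 - (-4 + 6)) = 1/(61 - 1*2) = 1/(61 - 2) = 1/59 ≈ 0.016949)
N(Y) = -148/71 - Y
-2283/N(T) = -2283/(-148/71 - 1*1/59) = -2283/(-148/71 - 1/59) = -2283/(-8803/4189) = -2283*(-4189/8803) = 9563487/8803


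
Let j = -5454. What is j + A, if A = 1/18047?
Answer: -98428337/18047 ≈ -5454.0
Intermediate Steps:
A = 1/18047 ≈ 5.5411e-5
j + A = -5454 + 1/18047 = -98428337/18047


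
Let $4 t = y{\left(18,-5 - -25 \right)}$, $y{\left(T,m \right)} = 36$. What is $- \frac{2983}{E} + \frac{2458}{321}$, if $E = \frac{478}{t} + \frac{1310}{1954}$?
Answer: $- \frac{7257284941}{151801221} \approx -47.808$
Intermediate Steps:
$t = 9$ ($t = \frac{1}{4} \cdot 36 = 9$)
$E = \frac{472901}{8793}$ ($E = \frac{478}{9} + \frac{1310}{1954} = 478 \cdot \frac{1}{9} + 1310 \cdot \frac{1}{1954} = \frac{478}{9} + \frac{655}{977} = \frac{472901}{8793} \approx 53.782$)
$- \frac{2983}{E} + \frac{2458}{321} = - \frac{2983}{\frac{472901}{8793}} + \frac{2458}{321} = \left(-2983\right) \frac{8793}{472901} + 2458 \cdot \frac{1}{321} = - \frac{26229519}{472901} + \frac{2458}{321} = - \frac{7257284941}{151801221}$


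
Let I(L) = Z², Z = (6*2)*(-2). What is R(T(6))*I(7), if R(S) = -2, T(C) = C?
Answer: -1152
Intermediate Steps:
Z = -24 (Z = 12*(-2) = -24)
I(L) = 576 (I(L) = (-24)² = 576)
R(T(6))*I(7) = -2*576 = -1152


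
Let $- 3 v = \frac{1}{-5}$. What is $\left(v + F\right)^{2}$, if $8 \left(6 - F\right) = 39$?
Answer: $\frac{20449}{14400} \approx 1.4201$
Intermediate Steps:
$F = \frac{9}{8}$ ($F = 6 - \frac{39}{8} = \frac{9}{8} \approx 1.125$)
$v = \frac{1}{15}$ ($v = - \frac{1}{3 \left(-5\right)} = \left(- \frac{1}{3}\right) \left(- \frac{1}{5}\right) = \frac{1}{15} \approx 0.066667$)
$\left(v + F\right)^{2} = \left(\frac{1}{15} + \frac{9}{8}\right)^{2} = \left(\frac{143}{120}\right)^{2} = \frac{20449}{14400}$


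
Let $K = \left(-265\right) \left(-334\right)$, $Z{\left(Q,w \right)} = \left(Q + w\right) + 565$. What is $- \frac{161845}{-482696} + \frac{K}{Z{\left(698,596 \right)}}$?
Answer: $\frac{43024292815}{897331864} \approx 47.947$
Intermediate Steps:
$Z{\left(Q,w \right)} = 565 + Q + w$
$K = 88510$
$- \frac{161845}{-482696} + \frac{K}{Z{\left(698,596 \right)}} = - \frac{161845}{-482696} + \frac{88510}{565 + 698 + 596} = \left(-161845\right) \left(- \frac{1}{482696}\right) + \frac{88510}{1859} = \frac{161845}{482696} + 88510 \cdot \frac{1}{1859} = \frac{161845}{482696} + \frac{88510}{1859} = \frac{43024292815}{897331864}$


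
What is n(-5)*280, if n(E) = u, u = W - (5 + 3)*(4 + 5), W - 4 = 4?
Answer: -17920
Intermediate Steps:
W = 8 (W = 4 + 4 = 8)
u = -64 (u = 8 - (5 + 3)*(4 + 5) = 8 - 8*9 = 8 - 1*72 = 8 - 72 = -64)
n(E) = -64
n(-5)*280 = -64*280 = -17920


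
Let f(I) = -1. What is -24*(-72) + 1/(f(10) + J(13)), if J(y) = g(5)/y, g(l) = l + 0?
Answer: 13811/8 ≈ 1726.4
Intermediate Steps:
g(l) = l
J(y) = 5/y
-24*(-72) + 1/(f(10) + J(13)) = -24*(-72) + 1/(-1 + 5/13) = 1728 + 1/(-1 + 5*(1/13)) = 1728 + 1/(-1 + 5/13) = 1728 + 1/(-8/13) = 1728 - 13/8 = 13811/8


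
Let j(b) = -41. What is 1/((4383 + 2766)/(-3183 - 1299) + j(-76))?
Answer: -1494/63637 ≈ -0.023477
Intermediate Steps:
1/((4383 + 2766)/(-3183 - 1299) + j(-76)) = 1/((4383 + 2766)/(-3183 - 1299) - 41) = 1/(7149/(-4482) - 41) = 1/(7149*(-1/4482) - 41) = 1/(-2383/1494 - 41) = 1/(-63637/1494) = -1494/63637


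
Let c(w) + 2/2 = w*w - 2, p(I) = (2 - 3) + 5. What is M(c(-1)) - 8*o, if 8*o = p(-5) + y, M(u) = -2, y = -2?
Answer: -4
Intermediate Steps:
p(I) = 4 (p(I) = -1 + 5 = 4)
c(w) = -3 + w² (c(w) = -1 + (w*w - 2) = -1 + (w² - 2) = -1 + (-2 + w²) = -3 + w²)
o = ¼ (o = (4 - 2)/8 = (⅛)*2 = ¼ ≈ 0.25000)
M(c(-1)) - 8*o = -2 - 8*¼ = -2 - 2 = -4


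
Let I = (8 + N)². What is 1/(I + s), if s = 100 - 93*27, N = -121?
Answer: 1/10358 ≈ 9.6544e-5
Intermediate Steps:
s = -2411 (s = 100 - 2511 = -2411)
I = 12769 (I = (8 - 121)² = (-113)² = 12769)
1/(I + s) = 1/(12769 - 2411) = 1/10358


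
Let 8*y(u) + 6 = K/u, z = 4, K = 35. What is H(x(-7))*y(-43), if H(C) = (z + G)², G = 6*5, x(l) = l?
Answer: -84677/86 ≈ -984.62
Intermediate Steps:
G = 30
y(u) = -¾ + 35/(8*u) (y(u) = -¾ + (35/u)/8 = -¾ + 35/(8*u))
H(C) = 1156 (H(C) = (4 + 30)² = 34² = 1156)
H(x(-7))*y(-43) = 1156*((⅛)*(35 - 6*(-43))/(-43)) = 1156*((⅛)*(-1/43)*(35 + 258)) = 1156*((⅛)*(-1/43)*293) = 1156*(-293/344) = -84677/86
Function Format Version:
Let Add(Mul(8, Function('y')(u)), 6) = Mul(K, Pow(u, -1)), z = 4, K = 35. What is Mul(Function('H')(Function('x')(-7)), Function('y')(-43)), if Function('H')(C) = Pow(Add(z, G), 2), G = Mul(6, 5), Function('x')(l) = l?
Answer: Rational(-84677, 86) ≈ -984.62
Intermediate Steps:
G = 30
Function('y')(u) = Add(Rational(-3, 4), Mul(Rational(35, 8), Pow(u, -1))) (Function('y')(u) = Add(Rational(-3, 4), Mul(Rational(1, 8), Mul(35, Pow(u, -1)))) = Add(Rational(-3, 4), Mul(Rational(35, 8), Pow(u, -1))))
Function('H')(C) = 1156 (Function('H')(C) = Pow(Add(4, 30), 2) = Pow(34, 2) = 1156)
Mul(Function('H')(Function('x')(-7)), Function('y')(-43)) = Mul(1156, Mul(Rational(1, 8), Pow(-43, -1), Add(35, Mul(-6, -43)))) = Mul(1156, Mul(Rational(1, 8), Rational(-1, 43), Add(35, 258))) = Mul(1156, Mul(Rational(1, 8), Rational(-1, 43), 293)) = Mul(1156, Rational(-293, 344)) = Rational(-84677, 86)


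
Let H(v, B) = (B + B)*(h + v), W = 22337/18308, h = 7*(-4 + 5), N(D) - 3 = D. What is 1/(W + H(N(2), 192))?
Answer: 18308/84385601 ≈ 0.00021696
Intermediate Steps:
N(D) = 3 + D
h = 7 (h = 7*1 = 7)
W = 22337/18308 (W = 22337*(1/18308) = 22337/18308 ≈ 1.2201)
H(v, B) = 2*B*(7 + v) (H(v, B) = (B + B)*(7 + v) = (2*B)*(7 + v) = 2*B*(7 + v))
1/(W + H(N(2), 192)) = 1/(22337/18308 + 2*192*(7 + (3 + 2))) = 1/(22337/18308 + 2*192*(7 + 5)) = 1/(22337/18308 + 2*192*12) = 1/(22337/18308 + 4608) = 1/(84385601/18308) = 18308/84385601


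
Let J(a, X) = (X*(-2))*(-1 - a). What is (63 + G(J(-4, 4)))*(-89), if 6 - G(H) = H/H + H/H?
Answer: -5963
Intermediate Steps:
J(a, X) = -2*X*(-1 - a) (J(a, X) = (-2*X)*(-1 - a) = -2*X*(-1 - a))
G(H) = 4 (G(H) = 6 - (H/H + H/H) = 6 - (1 + 1) = 6 - 1*2 = 6 - 2 = 4)
(63 + G(J(-4, 4)))*(-89) = (63 + 4)*(-89) = 67*(-89) = -5963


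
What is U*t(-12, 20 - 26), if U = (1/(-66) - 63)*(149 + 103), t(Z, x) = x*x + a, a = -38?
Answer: 349356/11 ≈ 31760.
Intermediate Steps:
t(Z, x) = -38 + x² (t(Z, x) = x*x - 38 = x² - 38 = -38 + x²)
U = -174678/11 (U = (-1/66 - 63)*252 = -4159/66*252 = -174678/11 ≈ -15880.)
U*t(-12, 20 - 26) = -174678*(-38 + (20 - 26)²)/11 = -174678*(-38 + (-6)²)/11 = -174678*(-38 + 36)/11 = -174678/11*(-2) = 349356/11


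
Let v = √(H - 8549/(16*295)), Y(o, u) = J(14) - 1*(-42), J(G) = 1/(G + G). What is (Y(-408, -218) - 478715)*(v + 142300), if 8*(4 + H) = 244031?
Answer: -476806139725/7 - 13402843*√42465503995/33040 ≈ -6.8199e+10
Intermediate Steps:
H = 243999/8 (H = -4 + (⅛)*244031 = -4 + 244031/8 = 243999/8 ≈ 30500.)
J(G) = 1/(2*G)
Y(o, u) = 1177/28 (Y(o, u) = (½)/14 - 1*(-42) = (½)*(1/14) + 42 = 1/28 + 42 = 1177/28)
v = √42465503995/1180 (v = √(243999/8 - 8549/(16*295)) = √(243999/8 - 8549/4720) = √(143950861/4720) = √42465503995/1180 ≈ 174.64)
(Y(-408, -218) - 478715)*(v + 142300) = (1177/28 - 478715)*(√42465503995/1180 + 142300) = -13402843*(142300 + √42465503995/1180)/28 = -476806139725/7 - 13402843*√42465503995/33040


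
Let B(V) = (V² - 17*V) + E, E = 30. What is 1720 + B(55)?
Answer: 3840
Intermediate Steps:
B(V) = 30 + V² - 17*V (B(V) = (V² - 17*V) + 30 = 30 + V² - 17*V)
1720 + B(55) = 1720 + (30 + 55² - 17*55) = 1720 + (30 + 3025 - 935) = 1720 + 2120 = 3840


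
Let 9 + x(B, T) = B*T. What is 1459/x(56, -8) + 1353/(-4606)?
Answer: -7338475/2104942 ≈ -3.4863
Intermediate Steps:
x(B, T) = -9 + B*T
1459/x(56, -8) + 1353/(-4606) = 1459/(-9 + 56*(-8)) + 1353/(-4606) = 1459/(-9 - 448) + 1353*(-1/4606) = 1459/(-457) - 1353/4606 = 1459*(-1/457) - 1353/4606 = -1459/457 - 1353/4606 = -7338475/2104942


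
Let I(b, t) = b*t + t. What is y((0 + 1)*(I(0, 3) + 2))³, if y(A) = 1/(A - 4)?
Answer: 1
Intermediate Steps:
I(b, t) = t + b*t
y(A) = 1/(-4 + A)
y((0 + 1)*(I(0, 3) + 2))³ = (1/(-4 + (0 + 1)*(3*(1 + 0) + 2)))³ = (1/(-4 + 1*(3*1 + 2)))³ = (1/(-4 + 1*(3 + 2)))³ = (1/(-4 + 1*5))³ = (1/(-4 + 5))³ = (1/1)³ = 1³ = 1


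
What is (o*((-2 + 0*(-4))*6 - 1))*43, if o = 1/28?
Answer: -559/28 ≈ -19.964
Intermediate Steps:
o = 1/28 ≈ 0.035714
(o*((-2 + 0*(-4))*6 - 1))*43 = (((-2 + 0*(-4))*6 - 1)/28)*43 = (((-2 + 0)*6 - 1)/28)*43 = ((-2*6 - 1)/28)*43 = ((-12 - 1)/28)*43 = ((1/28)*(-13))*43 = -13/28*43 = -559/28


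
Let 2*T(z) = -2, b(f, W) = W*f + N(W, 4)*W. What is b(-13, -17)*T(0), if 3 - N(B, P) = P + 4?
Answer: -306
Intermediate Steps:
N(B, P) = -1 - P (N(B, P) = 3 - (P + 4) = 3 - (4 + P) = 3 + (-4 - P) = -1 - P)
b(f, W) = -5*W + W*f (b(f, W) = W*f + (-1 - 1*4)*W = W*f + (-1 - 4)*W = W*f - 5*W = -5*W + W*f)
T(z) = -1 (T(z) = (½)*(-2) = -1)
b(-13, -17)*T(0) = -17*(-5 - 13)*(-1) = -17*(-18)*(-1) = 306*(-1) = -306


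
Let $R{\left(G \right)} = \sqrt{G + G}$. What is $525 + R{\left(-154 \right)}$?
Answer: $525 + 2 i \sqrt{77} \approx 525.0 + 17.55 i$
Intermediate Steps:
$R{\left(G \right)} = \sqrt{2} \sqrt{G}$ ($R{\left(G \right)} = \sqrt{2 G} = \sqrt{2} \sqrt{G}$)
$525 + R{\left(-154 \right)} = 525 + \sqrt{2} \sqrt{-154} = 525 + \sqrt{2} i \sqrt{154} = 525 + 2 i \sqrt{77}$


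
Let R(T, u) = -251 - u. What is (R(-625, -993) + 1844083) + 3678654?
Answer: 5523479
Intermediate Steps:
(R(-625, -993) + 1844083) + 3678654 = ((-251 - 1*(-993)) + 1844083) + 3678654 = ((-251 + 993) + 1844083) + 3678654 = (742 + 1844083) + 3678654 = 1844825 + 3678654 = 5523479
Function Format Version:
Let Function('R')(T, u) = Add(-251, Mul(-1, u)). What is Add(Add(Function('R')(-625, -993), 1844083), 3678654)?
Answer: 5523479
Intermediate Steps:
Add(Add(Function('R')(-625, -993), 1844083), 3678654) = Add(Add(Add(-251, Mul(-1, -993)), 1844083), 3678654) = Add(Add(Add(-251, 993), 1844083), 3678654) = Add(Add(742, 1844083), 3678654) = Add(1844825, 3678654) = 5523479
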